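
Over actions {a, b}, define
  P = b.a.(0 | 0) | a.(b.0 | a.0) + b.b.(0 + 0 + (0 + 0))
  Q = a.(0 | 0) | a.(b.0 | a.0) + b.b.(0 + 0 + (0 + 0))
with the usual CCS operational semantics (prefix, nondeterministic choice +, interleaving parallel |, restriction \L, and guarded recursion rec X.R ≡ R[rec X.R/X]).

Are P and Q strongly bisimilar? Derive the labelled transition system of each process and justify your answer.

P ≁ Q

P's transition system — 17 states:
  s0 = b.a.(0 | 0) | a.(b.0 | a.0) + b.b.(0 + 0 + (0 + 0)) has moves -a-> s1, -b-> s2, -b-> s3
  s1 = b.a.(0 | 0) | (b.0 | a.0) has moves -a-> s4, -b-> s5, -b-> s6
  s2 = a.(0 | 0) | a.(b.0 | a.0) has moves -a-> s5, -a-> s7
  s3 = b.(0 + 0 + (0 + 0)) has moves -b-> s8
  s4 = b.a.(0 | 0) | (b.0 | 0) has moves -b-> s10, -b-> s9
  s5 = a.(0 | 0) | (b.0 | a.0) has moves -a-> s11, -a-> s9, -b-> s12
  s6 = b.a.(0 | 0) | (0 | a.0) has moves -a-> s10, -b-> s12
  s7 = 0 | 0 | a.(b.0 | a.0) has moves -a-> s11
  s8 = 0 + 0 + (0 + 0) has moves deadlocked
  s9 = a.(0 | 0) | (b.0 | 0) has moves -a-> s13, -b-> s14
  s10 = b.a.(0 | 0) | (0 | 0) has moves -b-> s14
  s11 = 0 | 0 | (b.0 | a.0) has moves -a-> s13, -b-> s15
  s12 = a.(0 | 0) | (0 | a.0) has moves -a-> s14, -a-> s15
  s13 = 0 | 0 | (b.0 | 0) has moves -b-> s16
  s14 = a.(0 | 0) | (0 | 0) has moves -a-> s16
  s15 = 0 | 0 | (0 | a.0) has moves -a-> s16
  s16 = 0 | 0 | (0 | 0) has moves deadlocked
Q's transition system — 12 states:
  t0 = a.(0 | 0) | a.(b.0 | a.0) + b.b.(0 + 0 + (0 + 0)) has moves -a-> t1, -a-> t2, -b-> t3
  t1 = 0 | 0 | a.(b.0 | a.0) has moves -a-> t4
  t2 = a.(0 | 0) | (b.0 | a.0) has moves -a-> t4, -a-> t5, -b-> t6
  t3 = b.(0 + 0 + (0 + 0)) has moves -b-> t7
  t4 = 0 | 0 | (b.0 | a.0) has moves -a-> t8, -b-> t9
  t5 = a.(0 | 0) | (b.0 | 0) has moves -a-> t8, -b-> t10
  t6 = a.(0 | 0) | (0 | a.0) has moves -a-> t10, -a-> t9
  t7 = 0 + 0 + (0 + 0) has moves deadlocked
  t8 = 0 | 0 | (b.0 | 0) has moves -b-> t11
  t9 = 0 | 0 | (0 | a.0) has moves -a-> t11
  t10 = a.(0 | 0) | (0 | 0) has moves -a-> t11
  t11 = 0 | 0 | (0 | 0) has moves deadlocked
Coarsest stable partition (strong bisimilarity classes):
  B0 = {s0}
  B1 = {s13, s3, t3, t8}
  B2 = {s16, s8, t11, t7}
  B3 = {s2}
  B4 = {s5, t2}
  B5 = {s12, t6}
  B6 = {s14, s15, t10, t9}
  B7 = {s11, s9, t4, t5}
  B8 = {s7, t1}
  B9 = {s1}
  B10 = {s6}
  B11 = {s10}
  B12 = {s4}
  B13 = {t0}
s0 ∈ B0, t0 ∈ B13 → different blocks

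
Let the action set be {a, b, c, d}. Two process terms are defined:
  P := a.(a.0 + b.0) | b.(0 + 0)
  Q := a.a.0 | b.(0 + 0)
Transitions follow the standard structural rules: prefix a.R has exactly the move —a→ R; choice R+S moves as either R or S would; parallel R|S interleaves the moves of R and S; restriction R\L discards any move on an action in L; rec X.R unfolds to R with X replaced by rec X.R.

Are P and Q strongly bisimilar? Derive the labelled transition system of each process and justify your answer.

P ≁ Q

P's transition system — 6 states:
  s0 = a.(a.0 + b.0) | b.(0 + 0) has moves =a=> s1, =b=> s2
  s1 = (a.0 + b.0) | b.(0 + 0) has moves =a=> s3, =b=> s3, =b=> s4
  s2 = a.(a.0 + b.0) | (0 + 0) has moves =a=> s4
  s3 = 0 | b.(0 + 0) has moves =b=> s5
  s4 = (a.0 + b.0) | (0 + 0) has moves =a=> s5, =b=> s5
  s5 = 0 | (0 + 0) has moves ·
Q's transition system — 6 states:
  t0 = a.a.0 | b.(0 + 0) has moves =a=> t1, =b=> t2
  t1 = a.0 | b.(0 + 0) has moves =a=> t3, =b=> t4
  t2 = a.a.0 | (0 + 0) has moves =a=> t4
  t3 = 0 | b.(0 + 0) has moves =b=> t5
  t4 = a.0 | (0 + 0) has moves =a=> t5
  t5 = 0 | (0 + 0) has moves ·
Partition-refinement fixed point:
  B0 = {s0}
  B1 = {s1}
  B2 = {s3, t3}
  B3 = {s5, t5}
  B4 = {s4}
  B5 = {s2}
  B6 = {t0}
  B7 = {t1}
  B8 = {t4}
  B9 = {t2}
s0 ∈ B0, t0 ∈ B6 → different blocks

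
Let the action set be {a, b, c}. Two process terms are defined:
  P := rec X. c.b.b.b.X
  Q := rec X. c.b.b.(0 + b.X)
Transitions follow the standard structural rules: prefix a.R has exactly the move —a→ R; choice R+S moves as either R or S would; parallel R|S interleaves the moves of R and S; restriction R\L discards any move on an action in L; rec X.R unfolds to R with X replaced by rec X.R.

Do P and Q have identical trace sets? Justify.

LTS(P): 4 reachable states
  p0 = rec X. c.b.b.b.X :: --c--▸ p1
  p1 = b.b.b.(rec X. c.b.b.b.X) :: --b--▸ p2
  p2 = b.b.(rec X. c.b.b.b.X) :: --b--▸ p3
  p3 = b.(rec X. c.b.b.b.X) :: --b--▸ p0
LTS(Q): 4 reachable states
  q0 = rec X. c.b.b.(0 + b.X) :: --c--▸ q1
  q1 = b.b.(0 + b.(rec X. c.b.b.(0 + b.X))) :: --b--▸ q2
  q2 = b.(0 + b.(rec X. c.b.b.(0 + b.X))) :: --b--▸ q3
  q3 = 0 + b.(rec X. c.b.b.(0 + b.X)) :: --b--▸ q0
Coarsest stable partition (strong bisimilarity classes):
  B0 = {p0, q0}
  B1 = {p1, q1}
  B2 = {p2, q2}
  B3 = {p3, q3}
p0 ∈ B0, q0 ∈ B0 → same block
Bisimilar ⇒ trace-equivalent.

traces(P) = traces(Q)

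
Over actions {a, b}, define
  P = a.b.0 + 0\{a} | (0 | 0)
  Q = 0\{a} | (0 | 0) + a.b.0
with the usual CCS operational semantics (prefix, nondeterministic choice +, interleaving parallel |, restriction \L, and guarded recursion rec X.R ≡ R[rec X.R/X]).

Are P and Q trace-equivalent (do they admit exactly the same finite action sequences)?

traces(P) = traces(Q)

P's transition system — 3 states:
  m0 = a.b.0 + 0\{a} | (0 | 0) | —a→ m1
  m1 = b.0 | —b→ m2
  m2 = 0 | stopped
Q's transition system — 3 states:
  n0 = 0\{a} | (0 | 0) + a.b.0 | —a→ n1
  n1 = b.0 | —b→ n2
  n2 = 0 | stopped
Coarsest stable partition (strong bisimilarity classes):
  B0 = {m0, n0}
  B1 = {m1, n1}
  B2 = {m2, n2}
m0 ∈ B0, n0 ∈ B0 → same block
Bisimilar ⇒ trace-equivalent.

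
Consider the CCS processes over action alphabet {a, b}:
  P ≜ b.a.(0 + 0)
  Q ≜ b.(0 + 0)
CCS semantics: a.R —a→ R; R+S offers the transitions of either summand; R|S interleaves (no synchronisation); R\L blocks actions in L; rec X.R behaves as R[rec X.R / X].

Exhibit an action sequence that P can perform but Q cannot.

LTS(P): 3 reachable states
  p0 = b.a.(0 + 0) → =b=> p1
  p1 = a.(0 + 0) → =a=> p2
  p2 = 0 + 0 → stopped
LTS(Q): 2 reachable states
  q0 = b.(0 + 0) → =b=> q1
  q1 = 0 + 0 → stopped
Run σ = ⟨ba⟩ on P: start {p0}
  step 1 (b): {p1}
  step 2 (a): {p2}
  — P admits the full trace.
Run σ = ⟨ba⟩ on Q: start {q0}
  step 1 (b): {q1}
  step 2 (a): no successor for Q

ba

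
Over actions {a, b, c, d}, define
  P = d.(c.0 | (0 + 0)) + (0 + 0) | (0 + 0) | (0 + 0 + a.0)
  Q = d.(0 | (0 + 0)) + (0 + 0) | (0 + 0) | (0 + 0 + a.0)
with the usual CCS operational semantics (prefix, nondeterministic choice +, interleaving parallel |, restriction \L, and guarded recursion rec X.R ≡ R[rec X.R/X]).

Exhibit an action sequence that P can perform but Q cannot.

dc

LTS(P): 4 reachable states
  m0 = d.(c.0 | (0 + 0)) + (0 + 0) | (0 + 0) | (0 + 0 + a.0) :: ··a··> m1, ··d··> m2
  m1 = (0 + 0) | (0 + 0) | 0 :: deadlocked
  m2 = c.0 | (0 + 0) :: ··c··> m3
  m3 = 0 | (0 + 0) :: deadlocked
LTS(Q): 3 reachable states
  n0 = d.(0 | (0 + 0)) + (0 + 0) | (0 + 0) | (0 + 0 + a.0) :: ··a··> n1, ··d··> n2
  n1 = (0 + 0) | (0 + 0) | 0 :: deadlocked
  n2 = 0 | (0 + 0) :: deadlocked
Run σ = ⟨dc⟩ on P: start {m0}
  step 1 (d): {m2}
  step 2 (c): {m3}
  — P admits the full trace.
Run σ = ⟨dc⟩ on Q: start {n0}
  step 1 (d): {n2}
  step 2 (c): ∅ (Q stuck)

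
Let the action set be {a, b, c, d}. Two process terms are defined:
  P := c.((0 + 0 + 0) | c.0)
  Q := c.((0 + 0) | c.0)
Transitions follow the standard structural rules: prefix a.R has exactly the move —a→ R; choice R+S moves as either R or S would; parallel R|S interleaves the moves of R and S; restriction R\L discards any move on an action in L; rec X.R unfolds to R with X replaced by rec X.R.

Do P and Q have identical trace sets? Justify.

P's transition system — 3 states:
  p0 = c.((0 + 0 + 0) | c.0) :: =c=> p1
  p1 = (0 + 0 + 0) | c.0 :: =c=> p2
  p2 = (0 + 0 + 0) | 0 :: ∅
Q's transition system — 3 states:
  q0 = c.((0 + 0) | c.0) :: =c=> q1
  q1 = (0 + 0) | c.0 :: =c=> q2
  q2 = (0 + 0) | 0 :: ∅
Coarsest stable partition (strong bisimilarity classes):
  B0 = {p0, q0}
  B1 = {p1, q1}
  B2 = {p2, q2}
p0 ∈ B0, q0 ∈ B0 → same block
Bisimilar ⇒ trace-equivalent.

trace-equivalent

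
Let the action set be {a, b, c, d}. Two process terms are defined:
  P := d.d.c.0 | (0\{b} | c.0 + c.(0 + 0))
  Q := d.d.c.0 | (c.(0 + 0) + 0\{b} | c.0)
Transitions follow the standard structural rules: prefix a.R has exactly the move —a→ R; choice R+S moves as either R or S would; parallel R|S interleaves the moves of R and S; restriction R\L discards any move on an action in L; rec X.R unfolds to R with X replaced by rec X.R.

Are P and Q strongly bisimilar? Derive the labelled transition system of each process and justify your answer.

YES

P's transition system — 12 states:
  m0 = d.d.c.0 | (0\{b} | c.0 + c.(0 + 0)) ⊢ —c→ m1, —c→ m2, —d→ m3
  m1 = d.d.c.0 | (0 + 0) ⊢ —d→ m4
  m2 = d.d.c.0 | (0\{b} | 0) ⊢ —d→ m5
  m3 = d.c.0 | (0\{b} | c.0 + c.(0 + 0)) ⊢ —c→ m4, —c→ m5, —d→ m6
  m4 = d.c.0 | (0 + 0) ⊢ —d→ m7
  m5 = d.c.0 | (0\{b} | 0) ⊢ —d→ m8
  m6 = c.0 | (0\{b} | c.0 + c.(0 + 0)) ⊢ —c→ m7, —c→ m8, —c→ m9
  m7 = c.0 | (0 + 0) ⊢ —c→ m10
  m8 = c.0 | (0\{b} | 0) ⊢ —c→ m11
  m9 = 0 | (0\{b} | c.0 + c.(0 + 0)) ⊢ —c→ m10, —c→ m11
  m10 = 0 | (0 + 0) ⊢ deadlocked
  m11 = 0 | (0\{b} | 0) ⊢ deadlocked
Q's transition system — 12 states:
  n0 = d.d.c.0 | (c.(0 + 0) + 0\{b} | c.0) ⊢ —c→ n1, —c→ n2, —d→ n3
  n1 = d.d.c.0 | (0 + 0) ⊢ —d→ n4
  n2 = d.d.c.0 | (0\{b} | 0) ⊢ —d→ n5
  n3 = d.c.0 | (c.(0 + 0) + 0\{b} | c.0) ⊢ —c→ n4, —c→ n5, —d→ n6
  n4 = d.c.0 | (0 + 0) ⊢ —d→ n7
  n5 = d.c.0 | (0\{b} | 0) ⊢ —d→ n8
  n6 = c.0 | (c.(0 + 0) + 0\{b} | c.0) ⊢ —c→ n7, —c→ n8, —c→ n9
  n7 = c.0 | (0 + 0) ⊢ —c→ n10
  n8 = c.0 | (0\{b} | 0) ⊢ —c→ n11
  n9 = 0 | (c.(0 + 0) + 0\{b} | c.0) ⊢ —c→ n10, —c→ n11
  n10 = 0 | (0 + 0) ⊢ deadlocked
  n11 = 0 | (0\{b} | 0) ⊢ deadlocked
Coarsest stable partition (strong bisimilarity classes):
  B0 = {m0, n0}
  B1 = {m1, m2, n1, n2}
  B2 = {m4, m5, n4, n5}
  B3 = {m7, m8, m9, n7, n8, n9}
  B4 = {m10, m11, n10, n11}
  B5 = {m3, n3}
  B6 = {m6, n6}
m0 ∈ B0, n0 ∈ B0 → same block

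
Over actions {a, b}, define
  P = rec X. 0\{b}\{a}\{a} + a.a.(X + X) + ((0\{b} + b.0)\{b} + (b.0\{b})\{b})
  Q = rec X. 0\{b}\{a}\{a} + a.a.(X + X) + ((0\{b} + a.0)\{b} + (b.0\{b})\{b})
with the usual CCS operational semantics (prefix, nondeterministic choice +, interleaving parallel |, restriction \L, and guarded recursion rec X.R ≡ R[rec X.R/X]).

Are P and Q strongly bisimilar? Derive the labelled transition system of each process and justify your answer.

P's transition system — 3 states:
  m0 = rec X. 0\{b}\{a}\{a} + a.a.(X + X) + ((0\{b} + b.0)\{b} + (b.0\{b})\{b}) has moves --a--▸ m1
  m1 = a.((rec X. 0\{b}\{a}\{a} + a.a.(X + X) + ((0\{b} + b.0)\{b} + (b.0\{b})\{b})) + (rec X. 0\{b}\{a}\{a} + a.a.(X + X) + ((0\{b} + b.0)\{b} + (b.0\{b})\{b}))) has moves --a--▸ m2
  m2 = (rec X. 0\{b}\{a}\{a} + a.a.(X + X) + ((0\{b} + b.0)\{b} + (b.0\{b})\{b})) + (rec X. 0\{b}\{a}\{a} + a.a.(X + X) + ((0\{b} + b.0)\{b} + (b.0\{b})\{b})) has moves --a--▸ m1
Q's transition system — 4 states:
  n0 = rec X. 0\{b}\{a}\{a} + a.a.(X + X) + ((0\{b} + a.0)\{b} + (b.0\{b})\{b}) has moves --a--▸ n1, --a--▸ n2
  n1 = 0\{b} has moves ∅
  n2 = a.((rec X. 0\{b}\{a}\{a} + a.a.(X + X) + ((0\{b} + a.0)\{b} + (b.0\{b})\{b})) + (rec X. 0\{b}\{a}\{a} + a.a.(X + X) + ((0\{b} + a.0)\{b} + (b.0\{b})\{b}))) has moves --a--▸ n3
  n3 = (rec X. 0\{b}\{a}\{a} + a.a.(X + X) + ((0\{b} + a.0)\{b} + (b.0\{b})\{b})) + (rec X. 0\{b}\{a}\{a} + a.a.(X + X) + ((0\{b} + a.0)\{b} + (b.0\{b})\{b})) has moves --a--▸ n1, --a--▸ n2
Coarsest stable partition (strong bisimilarity classes):
  B0 = {m0, m1, m2}
  B1 = {n0, n3}
  B2 = {n1}
  B3 = {n2}
m0 ∈ B0, n0 ∈ B1 → different blocks

P ≁ Q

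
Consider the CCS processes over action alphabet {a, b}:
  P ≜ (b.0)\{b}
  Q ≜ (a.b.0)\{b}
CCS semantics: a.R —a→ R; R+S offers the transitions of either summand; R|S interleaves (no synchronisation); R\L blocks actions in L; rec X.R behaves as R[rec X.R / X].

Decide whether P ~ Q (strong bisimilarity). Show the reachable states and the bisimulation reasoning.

Reachable graph of P (1 states):
  u0 = (b.0)\{b} has moves ·
Reachable graph of Q (2 states):
  v0 = (a.b.0)\{b} has moves -a-> v1
  v1 = (b.0)\{b} has moves ·
Bisimilarity quotient blocks:
  B0 = {u0, v1}
  B1 = {v0}
u0 ∈ B0, v0 ∈ B1 → different blocks

not bisimilar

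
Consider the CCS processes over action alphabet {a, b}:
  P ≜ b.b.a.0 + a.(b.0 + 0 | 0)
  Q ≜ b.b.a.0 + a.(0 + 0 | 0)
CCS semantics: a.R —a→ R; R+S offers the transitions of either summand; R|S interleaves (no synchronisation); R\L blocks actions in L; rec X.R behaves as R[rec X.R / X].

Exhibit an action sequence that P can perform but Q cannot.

ab

P's transition system — 5 states:
  u0 = b.b.a.0 + a.(b.0 + 0 | 0) | ··a··> u1, ··b··> u2
  u1 = b.0 + 0 | 0 | ··b··> u3
  u2 = b.a.0 | ··b··> u4
  u3 = 0 | stopped
  u4 = a.0 | ··a··> u3
Q's transition system — 5 states:
  v0 = b.b.a.0 + a.(0 + 0 | 0) | ··a··> v1, ··b··> v2
  v1 = 0 + 0 | 0 | stopped
  v2 = b.a.0 | ··b··> v3
  v3 = a.0 | ··a··> v4
  v4 = 0 | stopped
Run σ = ⟨ab⟩ on P: start {u0}
  [1] a ⇒ {u1}
  [2] b ⇒ {u3}
  — P admits the full trace.
Run σ = ⟨ab⟩ on Q: start {v0}
  [1] a ⇒ {v1}
  [2] b ⇒ ∅ (Q stuck)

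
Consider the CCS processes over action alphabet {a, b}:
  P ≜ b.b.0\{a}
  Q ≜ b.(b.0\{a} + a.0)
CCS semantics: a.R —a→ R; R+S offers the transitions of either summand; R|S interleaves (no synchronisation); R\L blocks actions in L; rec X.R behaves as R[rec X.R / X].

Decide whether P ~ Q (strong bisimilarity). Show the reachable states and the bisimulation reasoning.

LTS(P): 3 reachable states
  m0 = b.b.0\{a} ⊢ =b=> m1
  m1 = b.0\{a} ⊢ =b=> m2
  m2 = 0\{a} ⊢ ·
LTS(Q): 4 reachable states
  n0 = b.(b.0\{a} + a.0) ⊢ =b=> n1
  n1 = b.0\{a} + a.0 ⊢ =a=> n2, =b=> n3
  n2 = 0 ⊢ ·
  n3 = 0\{a} ⊢ ·
Bisimilarity quotient blocks:
  B0 = {m0}
  B1 = {m1}
  B2 = {m2, n2, n3}
  B3 = {n0}
  B4 = {n1}
m0 ∈ B0, n0 ∈ B3 → different blocks

NO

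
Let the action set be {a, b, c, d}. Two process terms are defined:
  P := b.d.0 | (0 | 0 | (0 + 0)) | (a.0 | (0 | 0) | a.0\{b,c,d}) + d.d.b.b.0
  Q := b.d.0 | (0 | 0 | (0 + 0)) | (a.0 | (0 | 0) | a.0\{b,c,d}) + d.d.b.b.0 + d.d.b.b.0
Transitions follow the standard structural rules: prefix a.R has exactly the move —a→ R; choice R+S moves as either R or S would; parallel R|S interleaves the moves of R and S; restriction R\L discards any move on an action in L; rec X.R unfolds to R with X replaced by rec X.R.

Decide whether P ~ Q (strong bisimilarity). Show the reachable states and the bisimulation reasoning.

YES

LTS(P): 16 reachable states
  u0 = b.d.0 | (0 | 0 | (0 + 0)) | (a.0 | (0 | 0) | a.0\{b,c,d}) + d.d.b.b.0 | =a=> u1, =a=> u2, =b=> u3, =d=> u4
  u1 = b.d.0 | (0 | 0 | (0 + 0)) | (0 | (0 | 0) | a.0\{b,c,d}) | =a=> u5, =b=> u6
  u2 = b.d.0 | (0 | 0 | (0 + 0)) | (a.0 | (0 | 0) | 0\{b,c,d}) | =a=> u5, =b=> u7
  u3 = d.0 | (0 | 0 | (0 + 0)) | (a.0 | (0 | 0) | a.0\{b,c,d}) | =a=> u6, =a=> u7, =d=> u8
  u4 = d.b.b.0 | =d=> u9
  u5 = b.d.0 | (0 | 0 | (0 + 0)) | (0 | (0 | 0) | 0\{b,c,d}) | =b=> u10
  u6 = d.0 | (0 | 0 | (0 + 0)) | (0 | (0 | 0) | a.0\{b,c,d}) | =a=> u10, =d=> u11
  u7 = d.0 | (0 | 0 | (0 + 0)) | (a.0 | (0 | 0) | 0\{b,c,d}) | =a=> u10, =d=> u12
  u8 = 0 | (0 | 0 | (0 + 0)) | (a.0 | (0 | 0) | a.0\{b,c,d}) | =a=> u11, =a=> u12
  u9 = b.b.0 | =b=> u13
  u10 = d.0 | (0 | 0 | (0 + 0)) | (0 | (0 | 0) | 0\{b,c,d}) | =d=> u14
  u11 = 0 | (0 | 0 | (0 + 0)) | (0 | (0 | 0) | a.0\{b,c,d}) | =a=> u14
  u12 = 0 | (0 | 0 | (0 + 0)) | (a.0 | (0 | 0) | 0\{b,c,d}) | =a=> u14
  u13 = b.0 | =b=> u15
  u14 = 0 | (0 | 0 | (0 + 0)) | (0 | (0 | 0) | 0\{b,c,d}) | ∅
  u15 = 0 | ∅
LTS(Q): 16 reachable states
  v0 = b.d.0 | (0 | 0 | (0 + 0)) | (a.0 | (0 | 0) | a.0\{b,c,d}) + d.d.b.b.0 + d.d.b.b.0 | =a=> v1, =a=> v2, =b=> v3, =d=> v4
  v1 = b.d.0 | (0 | 0 | (0 + 0)) | (0 | (0 | 0) | a.0\{b,c,d}) | =a=> v5, =b=> v6
  v2 = b.d.0 | (0 | 0 | (0 + 0)) | (a.0 | (0 | 0) | 0\{b,c,d}) | =a=> v5, =b=> v7
  v3 = d.0 | (0 | 0 | (0 + 0)) | (a.0 | (0 | 0) | a.0\{b,c,d}) | =a=> v6, =a=> v7, =d=> v8
  v4 = d.b.b.0 | =d=> v9
  v5 = b.d.0 | (0 | 0 | (0 + 0)) | (0 | (0 | 0) | 0\{b,c,d}) | =b=> v10
  v6 = d.0 | (0 | 0 | (0 + 0)) | (0 | (0 | 0) | a.0\{b,c,d}) | =a=> v10, =d=> v11
  v7 = d.0 | (0 | 0 | (0 + 0)) | (a.0 | (0 | 0) | 0\{b,c,d}) | =a=> v10, =d=> v12
  v8 = 0 | (0 | 0 | (0 + 0)) | (a.0 | (0 | 0) | a.0\{b,c,d}) | =a=> v11, =a=> v12
  v9 = b.b.0 | =b=> v13
  v10 = d.0 | (0 | 0 | (0 + 0)) | (0 | (0 | 0) | 0\{b,c,d}) | =d=> v14
  v11 = 0 | (0 | 0 | (0 + 0)) | (0 | (0 | 0) | a.0\{b,c,d}) | =a=> v14
  v12 = 0 | (0 | 0 | (0 + 0)) | (a.0 | (0 | 0) | 0\{b,c,d}) | =a=> v14
  v13 = b.0 | =b=> v15
  v14 = 0 | (0 | 0 | (0 + 0)) | (0 | (0 | 0) | 0\{b,c,d}) | ∅
  v15 = 0 | ∅
Partition-refinement fixed point:
  B0 = {u0, v0}
  B1 = {u3, v3}
  B2 = {u6, u7, v6, v7}
  B3 = {u10, v10}
  B4 = {u14, u15, v14, v15}
  B5 = {u11, u12, v11, v12}
  B6 = {u8, v8}
  B7 = {u4, v4}
  B8 = {u9, v9}
  B9 = {u13, v13}
  B10 = {u1, u2, v1, v2}
  B11 = {u5, v5}
u0 ∈ B0, v0 ∈ B0 → same block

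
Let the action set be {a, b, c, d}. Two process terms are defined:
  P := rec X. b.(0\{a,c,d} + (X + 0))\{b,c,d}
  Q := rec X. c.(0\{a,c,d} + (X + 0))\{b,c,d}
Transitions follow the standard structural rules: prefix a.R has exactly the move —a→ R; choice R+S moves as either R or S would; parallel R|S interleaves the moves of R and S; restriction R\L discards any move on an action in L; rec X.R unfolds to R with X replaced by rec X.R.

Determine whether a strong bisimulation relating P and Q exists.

not bisimilar

P's transition system — 2 states:
  s0 = rec X. b.(0\{a,c,d} + (X + 0))\{b,c,d} :: —b→ s1
  s1 = (0\{a,c,d} + ((rec X. b.(0\{a,c,d} + (X + 0))\{b,c,d}) + 0))\{b,c,d} :: stopped
Q's transition system — 2 states:
  t0 = rec X. c.(0\{a,c,d} + (X + 0))\{b,c,d} :: —c→ t1
  t1 = (0\{a,c,d} + ((rec X. c.(0\{a,c,d} + (X + 0))\{b,c,d}) + 0))\{b,c,d} :: stopped
Bisimilarity quotient blocks:
  B0 = {s0}
  B1 = {s1, t1}
  B2 = {t0}
s0 ∈ B0, t0 ∈ B2 → different blocks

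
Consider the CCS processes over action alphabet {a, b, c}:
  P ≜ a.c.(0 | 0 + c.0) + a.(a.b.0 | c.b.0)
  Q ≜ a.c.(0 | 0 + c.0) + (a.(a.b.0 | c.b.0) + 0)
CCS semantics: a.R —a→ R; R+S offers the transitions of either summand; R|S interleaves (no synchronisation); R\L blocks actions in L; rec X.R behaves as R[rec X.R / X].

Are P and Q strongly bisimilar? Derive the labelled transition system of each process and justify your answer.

P's transition system — 13 states:
  u0 = a.c.(0 | 0 + c.0) + a.(a.b.0 | c.b.0) | -a-> u1, -a-> u2
  u1 = a.b.0 | c.b.0 | -a-> u3, -c-> u4
  u2 = c.(0 | 0 + c.0) | -c-> u5
  u3 = b.0 | c.b.0 | -b-> u6, -c-> u7
  u4 = a.b.0 | b.0 | -a-> u7, -b-> u8
  u5 = 0 | 0 + c.0 | -c-> u9
  u6 = 0 | c.b.0 | -c-> u10
  u7 = b.0 | b.0 | -b-> u10, -b-> u11
  u8 = a.b.0 | 0 | -a-> u11
  u9 = 0 | ·
  u10 = 0 | b.0 | -b-> u12
  u11 = b.0 | 0 | -b-> u12
  u12 = 0 | 0 | ·
Q's transition system — 13 states:
  v0 = a.c.(0 | 0 + c.0) + (a.(a.b.0 | c.b.0) + 0) | -a-> v1, -a-> v2
  v1 = a.b.0 | c.b.0 | -a-> v3, -c-> v4
  v2 = c.(0 | 0 + c.0) | -c-> v5
  v3 = b.0 | c.b.0 | -b-> v6, -c-> v7
  v4 = a.b.0 | b.0 | -a-> v7, -b-> v8
  v5 = 0 | 0 + c.0 | -c-> v9
  v6 = 0 | c.b.0 | -c-> v10
  v7 = b.0 | b.0 | -b-> v10, -b-> v11
  v8 = a.b.0 | 0 | -a-> v11
  v9 = 0 | ·
  v10 = 0 | b.0 | -b-> v12
  v11 = b.0 | 0 | -b-> v12
  v12 = 0 | 0 | ·
Bisimilarity quotient blocks:
  B0 = {u0, v0}
  B1 = {u1, v1}
  B2 = {u3, v3}
  B3 = {u6, v6}
  B4 = {u10, u11, v10, v11}
  B5 = {u12, u9, v12, v9}
  B6 = {u7, v7}
  B7 = {u4, v4}
  B8 = {u8, v8}
  B9 = {u2, v2}
  B10 = {u5, v5}
u0 ∈ B0, v0 ∈ B0 → same block

P ~ Q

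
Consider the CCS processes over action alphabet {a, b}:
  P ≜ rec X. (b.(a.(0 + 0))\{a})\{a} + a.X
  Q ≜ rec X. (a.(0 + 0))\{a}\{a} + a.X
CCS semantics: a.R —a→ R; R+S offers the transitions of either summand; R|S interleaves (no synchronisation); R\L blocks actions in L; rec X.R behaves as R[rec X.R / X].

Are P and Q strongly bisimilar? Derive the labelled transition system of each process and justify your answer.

LTS(P): 2 reachable states
  p0 = rec X. (b.(a.(0 + 0))\{a})\{a} + a.X :: ··a··> p0, ··b··> p1
  p1 = (a.(0 + 0))\{a}\{a} :: stopped
LTS(Q): 1 reachable states
  q0 = rec X. (a.(0 + 0))\{a}\{a} + a.X :: ··a··> q0
Partition-refinement fixed point:
  B0 = {p0}
  B1 = {p1}
  B2 = {q0}
p0 ∈ B0, q0 ∈ B2 → different blocks

not bisimilar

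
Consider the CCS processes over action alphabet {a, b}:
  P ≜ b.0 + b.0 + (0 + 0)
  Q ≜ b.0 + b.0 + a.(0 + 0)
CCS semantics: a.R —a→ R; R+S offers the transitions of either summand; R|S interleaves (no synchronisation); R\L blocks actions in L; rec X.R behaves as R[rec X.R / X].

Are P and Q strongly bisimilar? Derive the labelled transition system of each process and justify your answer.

not bisimilar

P's transition system — 2 states:
  s0 = b.0 + b.0 + (0 + 0) :: --b--▸ s1
  s1 = 0 :: deadlocked
Q's transition system — 3 states:
  t0 = b.0 + b.0 + a.(0 + 0) :: --a--▸ t1, --b--▸ t2
  t1 = 0 + 0 :: deadlocked
  t2 = 0 :: deadlocked
Coarsest stable partition (strong bisimilarity classes):
  B0 = {s0}
  B1 = {s1, t1, t2}
  B2 = {t0}
s0 ∈ B0, t0 ∈ B2 → different blocks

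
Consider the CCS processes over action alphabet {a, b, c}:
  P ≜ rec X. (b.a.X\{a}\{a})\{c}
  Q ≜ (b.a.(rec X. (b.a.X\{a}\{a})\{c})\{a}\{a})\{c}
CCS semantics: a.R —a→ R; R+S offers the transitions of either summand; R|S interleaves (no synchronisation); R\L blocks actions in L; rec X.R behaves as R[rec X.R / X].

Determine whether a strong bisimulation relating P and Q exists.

P's transition system — 4 states:
  u0 = rec X. (b.a.X\{a}\{a})\{c} → ··b··> u1
  u1 = (a.(rec X. (b.a.X\{a}\{a})\{c})\{a}\{a})\{c} → ··a··> u2
  u2 = (rec X. (b.a.X\{a}\{a})\{c})\{a}\{a}\{c} → ··b··> u3
  u3 = (a.(rec X. (b.a.X\{a}\{a})\{c})\{a}\{a})\{c}\{a}\{a}\{c} → (no moves)
Q's transition system — 4 states:
  v0 = (b.a.(rec X. (b.a.X\{a}\{a})\{c})\{a}\{a})\{c} → ··b··> v1
  v1 = (a.(rec X. (b.a.X\{a}\{a})\{c})\{a}\{a})\{c} → ··a··> v2
  v2 = (rec X. (b.a.X\{a}\{a})\{c})\{a}\{a}\{c} → ··b··> v3
  v3 = (a.(rec X. (b.a.X\{a}\{a})\{c})\{a}\{a})\{c}\{a}\{a}\{c} → (no moves)
Bisimilarity quotient blocks:
  B0 = {u0, v0}
  B1 = {u1, v1}
  B2 = {u2, v2}
  B3 = {u3, v3}
u0 ∈ B0, v0 ∈ B0 → same block

bisimilar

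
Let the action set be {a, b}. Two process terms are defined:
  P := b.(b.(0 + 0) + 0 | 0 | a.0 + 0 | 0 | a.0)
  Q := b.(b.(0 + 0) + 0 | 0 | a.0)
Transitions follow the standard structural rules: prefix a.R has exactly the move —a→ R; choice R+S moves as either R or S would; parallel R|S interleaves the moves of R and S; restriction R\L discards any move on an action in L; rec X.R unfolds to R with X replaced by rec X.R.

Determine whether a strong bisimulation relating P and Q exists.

bisimilar

Reachable graph of P (4 states):
  p0 = b.(b.(0 + 0) + 0 | 0 | a.0 + 0 | 0 | a.0) | -b-> p1
  p1 = b.(0 + 0) + 0 | 0 | a.0 + 0 | 0 | a.0 | -a-> p2, -b-> p3
  p2 = 0 | 0 | 0 | stopped
  p3 = 0 + 0 | stopped
Reachable graph of Q (4 states):
  q0 = b.(b.(0 + 0) + 0 | 0 | a.0) | -b-> q1
  q1 = b.(0 + 0) + 0 | 0 | a.0 | -a-> q2, -b-> q3
  q2 = 0 | 0 | 0 | stopped
  q3 = 0 + 0 | stopped
Bisimilarity quotient blocks:
  B0 = {p0, q0}
  B1 = {p1, q1}
  B2 = {p2, p3, q2, q3}
p0 ∈ B0, q0 ∈ B0 → same block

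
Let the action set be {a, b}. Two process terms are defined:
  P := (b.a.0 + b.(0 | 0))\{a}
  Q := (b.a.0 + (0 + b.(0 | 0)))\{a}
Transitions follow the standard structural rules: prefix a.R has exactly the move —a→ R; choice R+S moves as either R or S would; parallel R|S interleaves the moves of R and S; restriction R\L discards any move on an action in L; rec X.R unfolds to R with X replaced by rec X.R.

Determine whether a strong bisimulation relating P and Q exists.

YES

LTS(P): 3 reachable states
  m0 = (b.a.0 + b.(0 | 0))\{a} ⊢ —b→ m1, —b→ m2
  m1 = (0 | 0)\{a} ⊢ ∅
  m2 = (a.0)\{a} ⊢ ∅
LTS(Q): 3 reachable states
  n0 = (b.a.0 + (0 + b.(0 | 0)))\{a} ⊢ —b→ n1, —b→ n2
  n1 = (0 | 0)\{a} ⊢ ∅
  n2 = (a.0)\{a} ⊢ ∅
Bisimilarity quotient blocks:
  B0 = {m0, n0}
  B1 = {m1, m2, n1, n2}
m0 ∈ B0, n0 ∈ B0 → same block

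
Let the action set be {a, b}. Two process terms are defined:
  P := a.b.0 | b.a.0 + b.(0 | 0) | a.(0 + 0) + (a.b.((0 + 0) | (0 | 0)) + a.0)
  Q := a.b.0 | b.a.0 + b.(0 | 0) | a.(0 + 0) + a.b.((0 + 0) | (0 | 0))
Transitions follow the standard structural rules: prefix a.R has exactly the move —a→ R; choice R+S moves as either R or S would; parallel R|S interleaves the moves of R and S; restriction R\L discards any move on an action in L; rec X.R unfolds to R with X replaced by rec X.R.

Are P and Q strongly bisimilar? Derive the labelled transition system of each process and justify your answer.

P ≁ Q

LTS(P): 15 reachable states
  u0 = a.b.0 | b.a.0 + b.(0 | 0) | a.(0 + 0) + (a.b.((0 + 0) | (0 | 0)) + a.0) :: —a→ u1, —a→ u2, —a→ u3, —a→ u4, —b→ u5, —b→ u6
  u1 = 0 :: deadlocked
  u2 = b.((0 + 0) | (0 | 0)) :: —b→ u7
  u3 = b.(0 | 0) | (0 + 0) :: —b→ u8
  u4 = b.0 | b.a.0 :: —b→ u10, —b→ u9
  u5 = 0 | 0 | a.(0 + 0) :: —a→ u8
  u6 = a.b.0 | a.0 :: —a→ u10, —a→ u11
  u7 = (0 + 0) | (0 | 0) :: deadlocked
  u8 = 0 | 0 | (0 + 0) :: deadlocked
  u9 = 0 | b.a.0 :: —b→ u12
  u10 = b.0 | a.0 :: —a→ u13, —b→ u12
  u11 = a.b.0 | 0 :: —a→ u13
  u12 = 0 | a.0 :: —a→ u14
  u13 = b.0 | 0 :: —b→ u14
  u14 = 0 | 0 :: deadlocked
LTS(Q): 14 reachable states
  v0 = a.b.0 | b.a.0 + b.(0 | 0) | a.(0 + 0) + a.b.((0 + 0) | (0 | 0)) :: —a→ v1, —a→ v2, —a→ v3, —b→ v4, —b→ v5
  v1 = b.((0 + 0) | (0 | 0)) :: —b→ v6
  v2 = b.(0 | 0) | (0 + 0) :: —b→ v7
  v3 = b.0 | b.a.0 :: —b→ v8, —b→ v9
  v4 = 0 | 0 | a.(0 + 0) :: —a→ v7
  v5 = a.b.0 | a.0 :: —a→ v10, —a→ v9
  v6 = (0 + 0) | (0 | 0) :: deadlocked
  v7 = 0 | 0 | (0 + 0) :: deadlocked
  v8 = 0 | b.a.0 :: —b→ v11
  v9 = b.0 | a.0 :: —a→ v12, —b→ v11
  v10 = a.b.0 | 0 :: —a→ v12
  v11 = 0 | a.0 :: —a→ v13
  v12 = b.0 | 0 :: —b→ v13
  v13 = 0 | 0 :: deadlocked
Coarsest stable partition (strong bisimilarity classes):
  B0 = {u0}
  B1 = {u1, u14, u7, u8, v13, v6, v7}
  B2 = {u12, u5, v11, v4}
  B3 = {u4, v3}
  B4 = {u9, v8}
  B5 = {u10, v9}
  B6 = {u13, u2, u3, v1, v12, v2}
  B7 = {u6, v5}
  B8 = {u11, v10}
  B9 = {v0}
u0 ∈ B0, v0 ∈ B9 → different blocks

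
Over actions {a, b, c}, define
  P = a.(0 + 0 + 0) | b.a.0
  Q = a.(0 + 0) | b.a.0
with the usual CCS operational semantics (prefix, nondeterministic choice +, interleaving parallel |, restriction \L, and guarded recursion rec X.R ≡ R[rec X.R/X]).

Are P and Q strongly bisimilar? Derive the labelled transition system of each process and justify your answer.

YES

LTS(P): 6 reachable states
  m0 = a.(0 + 0 + 0) | b.a.0 :: —a→ m1, —b→ m2
  m1 = (0 + 0 + 0) | b.a.0 :: —b→ m3
  m2 = a.(0 + 0 + 0) | a.0 :: —a→ m3, —a→ m4
  m3 = (0 + 0 + 0) | a.0 :: —a→ m5
  m4 = a.(0 + 0 + 0) | 0 :: —a→ m5
  m5 = (0 + 0 + 0) | 0 :: (no moves)
LTS(Q): 6 reachable states
  n0 = a.(0 + 0) | b.a.0 :: —a→ n1, —b→ n2
  n1 = (0 + 0) | b.a.0 :: —b→ n3
  n2 = a.(0 + 0) | a.0 :: —a→ n3, —a→ n4
  n3 = (0 + 0) | a.0 :: —a→ n5
  n4 = a.(0 + 0) | 0 :: —a→ n5
  n5 = (0 + 0) | 0 :: (no moves)
Partition-refinement fixed point:
  B0 = {m0, n0}
  B1 = {m1, n1}
  B2 = {m3, m4, n3, n4}
  B3 = {m5, n5}
  B4 = {m2, n2}
m0 ∈ B0, n0 ∈ B0 → same block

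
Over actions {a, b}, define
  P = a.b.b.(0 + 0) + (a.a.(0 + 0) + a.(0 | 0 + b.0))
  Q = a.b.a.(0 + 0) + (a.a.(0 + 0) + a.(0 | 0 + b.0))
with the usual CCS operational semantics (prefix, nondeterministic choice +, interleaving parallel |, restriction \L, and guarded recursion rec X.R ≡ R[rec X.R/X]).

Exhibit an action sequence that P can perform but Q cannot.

Reachable graph of P (7 states):
  p0 = a.b.b.(0 + 0) + (a.a.(0 + 0) + a.(0 | 0 + b.0)) | =a=> p1, =a=> p2, =a=> p3
  p1 = 0 | 0 + b.0 | =b=> p4
  p2 = a.(0 + 0) | =a=> p5
  p3 = b.b.(0 + 0) | =b=> p6
  p4 = 0 | stopped
  p5 = 0 + 0 | stopped
  p6 = b.(0 + 0) | =b=> p5
Reachable graph of Q (6 states):
  q0 = a.b.a.(0 + 0) + (a.a.(0 + 0) + a.(0 | 0 + b.0)) | =a=> q1, =a=> q2, =a=> q3
  q1 = 0 | 0 + b.0 | =b=> q4
  q2 = a.(0 + 0) | =a=> q5
  q3 = b.a.(0 + 0) | =b=> q2
  q4 = 0 | stopped
  q5 = 0 + 0 | stopped
Trace ⟨abb⟩ through P, begin at {p0}:
  step 1 (a): {p1, p2, p3}
  step 2 (b): {p4, p6}
  step 3 (b): {p5}
  P completes σ.
Trace ⟨abb⟩ through Q, begin at {q0}:
  step 1 (a): {q1, q2, q3}
  step 2 (b): {q2, q4}
  step 3 (b): ∅ (Q stuck)

abb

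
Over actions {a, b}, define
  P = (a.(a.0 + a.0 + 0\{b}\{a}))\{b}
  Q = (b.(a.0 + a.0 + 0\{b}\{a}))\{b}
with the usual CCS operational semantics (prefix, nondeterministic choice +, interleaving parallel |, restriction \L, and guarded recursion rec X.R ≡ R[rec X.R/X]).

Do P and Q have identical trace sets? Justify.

P's transition system — 3 states:
  m0 = (a.(a.0 + a.0 + 0\{b}\{a}))\{b} :: =a=> m1
  m1 = (a.0 + a.0 + 0\{b}\{a})\{b} :: =a=> m2
  m2 = 0\{b} :: stopped
Q's transition system — 1 states:
  n0 = (b.(a.0 + a.0 + 0\{b}\{a}))\{b} :: stopped
Executing a from P (initial set {m0}):
  [1] a ⇒ {m1}
  — P admits the full trace.
Executing a from Q (initial set {n0}):
  [1] a ⇒ ∅ (Q stuck)

trace-distinct — witness ⟨a⟩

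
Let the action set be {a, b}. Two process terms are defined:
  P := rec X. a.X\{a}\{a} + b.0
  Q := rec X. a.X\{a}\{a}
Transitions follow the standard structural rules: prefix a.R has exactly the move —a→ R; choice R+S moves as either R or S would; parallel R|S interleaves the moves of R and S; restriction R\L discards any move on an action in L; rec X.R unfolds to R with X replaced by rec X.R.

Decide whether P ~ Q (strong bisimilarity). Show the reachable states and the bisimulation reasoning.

P's transition system — 4 states:
  p0 = rec X. a.X\{a}\{a} + b.0 has moves ··a··> p1, ··b··> p2
  p1 = (rec X. a.X\{a}\{a} + b.0)\{a}\{a} has moves ··b··> p3
  p2 = 0 has moves ·
  p3 = 0\{a}\{a} has moves ·
Q's transition system — 2 states:
  q0 = rec X. a.X\{a}\{a} has moves ··a··> q1
  q1 = (rec X. a.X\{a}\{a})\{a}\{a} has moves ·
Coarsest stable partition (strong bisimilarity classes):
  B0 = {p0}
  B1 = {p1}
  B2 = {p2, p3, q1}
  B3 = {q0}
p0 ∈ B0, q0 ∈ B3 → different blocks

not bisimilar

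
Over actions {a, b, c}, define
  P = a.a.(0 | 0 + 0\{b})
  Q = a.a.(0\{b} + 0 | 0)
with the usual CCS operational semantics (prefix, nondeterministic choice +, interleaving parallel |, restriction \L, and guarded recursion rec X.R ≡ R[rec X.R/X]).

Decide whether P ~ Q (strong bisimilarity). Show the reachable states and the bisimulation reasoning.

P ~ Q

LTS(P): 3 reachable states
  s0 = a.a.(0 | 0 + 0\{b}) has moves =a=> s1
  s1 = a.(0 | 0 + 0\{b}) has moves =a=> s2
  s2 = 0 | 0 + 0\{b} has moves deadlocked
LTS(Q): 3 reachable states
  t0 = a.a.(0\{b} + 0 | 0) has moves =a=> t1
  t1 = a.(0\{b} + 0 | 0) has moves =a=> t2
  t2 = 0\{b} + 0 | 0 has moves deadlocked
Partition-refinement fixed point:
  B0 = {s0, t0}
  B1 = {s1, t1}
  B2 = {s2, t2}
s0 ∈ B0, t0 ∈ B0 → same block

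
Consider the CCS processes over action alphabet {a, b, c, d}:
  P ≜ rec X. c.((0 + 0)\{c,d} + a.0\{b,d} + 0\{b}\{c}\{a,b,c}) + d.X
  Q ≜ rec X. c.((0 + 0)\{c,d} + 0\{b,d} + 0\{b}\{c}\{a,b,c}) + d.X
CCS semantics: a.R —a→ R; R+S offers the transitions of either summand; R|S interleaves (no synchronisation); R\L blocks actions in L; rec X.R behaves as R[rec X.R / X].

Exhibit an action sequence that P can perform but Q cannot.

ca

Reachable graph of P (3 states):
  u0 = rec X. c.((0 + 0)\{c,d} + a.0\{b,d} + 0\{b}\{c}\{a,b,c}) + d.X has moves —c→ u1, —d→ u0
  u1 = (0 + 0)\{c,d} + a.0\{b,d} + 0\{b}\{c}\{a,b,c} has moves —a→ u2
  u2 = 0\{b,d} has moves stopped
Reachable graph of Q (2 states):
  v0 = rec X. c.((0 + 0)\{c,d} + 0\{b,d} + 0\{b}\{c}\{a,b,c}) + d.X has moves —c→ v1, —d→ v0
  v1 = (0 + 0)\{c,d} + 0\{b,d} + 0\{b}\{c}\{a,b,c} has moves stopped
Trace ⟨ca⟩ through P, begin at {u0}:
  step 1 (c): {u1}
  step 2 (a): {u2}
  P completes σ.
Trace ⟨ca⟩ through Q, begin at {v0}:
  step 1 (c): {v1}
  step 2 (a): ∅ (Q stuck)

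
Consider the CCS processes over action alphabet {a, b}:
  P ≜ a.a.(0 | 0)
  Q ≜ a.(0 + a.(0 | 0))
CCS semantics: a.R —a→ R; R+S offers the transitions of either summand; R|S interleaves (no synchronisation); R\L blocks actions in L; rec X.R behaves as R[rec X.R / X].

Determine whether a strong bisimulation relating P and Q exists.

LTS(P): 3 reachable states
  p0 = a.a.(0 | 0) :: --a--▸ p1
  p1 = a.(0 | 0) :: --a--▸ p2
  p2 = 0 | 0 :: stopped
LTS(Q): 3 reachable states
  q0 = a.(0 + a.(0 | 0)) :: --a--▸ q1
  q1 = 0 + a.(0 | 0) :: --a--▸ q2
  q2 = 0 | 0 :: stopped
Bisimilarity quotient blocks:
  B0 = {p0, q0}
  B1 = {p1, q1}
  B2 = {p2, q2}
p0 ∈ B0, q0 ∈ B0 → same block

YES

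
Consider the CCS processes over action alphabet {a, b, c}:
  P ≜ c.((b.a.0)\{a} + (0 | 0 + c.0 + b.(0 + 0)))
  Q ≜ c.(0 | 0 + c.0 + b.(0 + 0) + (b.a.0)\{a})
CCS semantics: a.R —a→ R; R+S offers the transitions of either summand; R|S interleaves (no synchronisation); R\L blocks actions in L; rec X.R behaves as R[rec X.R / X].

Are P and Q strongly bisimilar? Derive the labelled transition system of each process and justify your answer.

P's transition system — 5 states:
  p0 = c.((b.a.0)\{a} + (0 | 0 + c.0 + b.(0 + 0))) | =c=> p1
  p1 = (b.a.0)\{a} + (0 | 0 + c.0 + b.(0 + 0)) | =b=> p2, =b=> p3, =c=> p4
  p2 = (a.0)\{a} | stopped
  p3 = 0 + 0 | stopped
  p4 = 0 | stopped
Q's transition system — 5 states:
  q0 = c.(0 | 0 + c.0 + b.(0 + 0) + (b.a.0)\{a}) | =c=> q1
  q1 = 0 | 0 + c.0 + b.(0 + 0) + (b.a.0)\{a} | =b=> q2, =b=> q3, =c=> q4
  q2 = (a.0)\{a} | stopped
  q3 = 0 + 0 | stopped
  q4 = 0 | stopped
Partition-refinement fixed point:
  B0 = {p0, q0}
  B1 = {p1, q1}
  B2 = {p2, p3, p4, q2, q3, q4}
p0 ∈ B0, q0 ∈ B0 → same block

P ~ Q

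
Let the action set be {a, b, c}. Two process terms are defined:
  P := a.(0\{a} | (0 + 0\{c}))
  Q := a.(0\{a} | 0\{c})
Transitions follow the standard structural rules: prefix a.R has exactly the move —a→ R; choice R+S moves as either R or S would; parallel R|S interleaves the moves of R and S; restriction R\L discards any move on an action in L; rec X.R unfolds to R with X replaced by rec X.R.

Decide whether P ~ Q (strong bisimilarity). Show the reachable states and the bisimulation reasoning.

P ~ Q

P's transition system — 2 states:
  m0 = a.(0\{a} | (0 + 0\{c})) :: ··a··> m1
  m1 = 0\{a} | (0 + 0\{c}) :: stopped
Q's transition system — 2 states:
  n0 = a.(0\{a} | 0\{c}) :: ··a··> n1
  n1 = 0\{a} | 0\{c} :: stopped
Partition-refinement fixed point:
  B0 = {m0, n0}
  B1 = {m1, n1}
m0 ∈ B0, n0 ∈ B0 → same block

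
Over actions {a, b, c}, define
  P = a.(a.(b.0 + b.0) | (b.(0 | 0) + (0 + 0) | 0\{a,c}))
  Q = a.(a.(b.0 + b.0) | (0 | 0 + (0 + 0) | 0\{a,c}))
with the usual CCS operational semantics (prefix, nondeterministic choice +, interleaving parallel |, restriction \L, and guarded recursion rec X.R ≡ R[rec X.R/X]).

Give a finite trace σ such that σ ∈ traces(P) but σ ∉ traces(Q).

ab

LTS(P): 7 reachable states
  s0 = a.(a.(b.0 + b.0) | (b.(0 | 0) + (0 + 0) | 0\{a,c})) | ··a··> s1
  s1 = a.(b.0 + b.0) | (b.(0 | 0) + (0 + 0) | 0\{a,c}) | ··a··> s2, ··b··> s3
  s2 = (b.0 + b.0) | (b.(0 | 0) + (0 + 0) | 0\{a,c}) | ··b··> s4, ··b··> s5
  s3 = a.(b.0 + b.0) | (0 | 0) | ··a··> s4
  s4 = (b.0 + b.0) | (0 | 0) | ··b··> s6
  s5 = 0 | (b.(0 | 0) + (0 + 0) | 0\{a,c}) | ··b··> s6
  s6 = 0 | (0 | 0) | deadlocked
LTS(Q): 4 reachable states
  t0 = a.(a.(b.0 + b.0) | (0 | 0 + (0 + 0) | 0\{a,c})) | ··a··> t1
  t1 = a.(b.0 + b.0) | (0 | 0 + (0 + 0) | 0\{a,c}) | ··a··> t2
  t2 = (b.0 + b.0) | (0 | 0 + (0 + 0) | 0\{a,c}) | ··b··> t3
  t3 = 0 | (0 | 0 + (0 + 0) | 0\{a,c}) | deadlocked
Run σ = ⟨ab⟩ on P: start {s0}
  after a @ step 1: {s1}
  after b @ step 2: {s3}
  ✓ P
Run σ = ⟨ab⟩ on Q: start {t0}
  after a @ step 1: {t1}
  after b @ step 2: no successor for Q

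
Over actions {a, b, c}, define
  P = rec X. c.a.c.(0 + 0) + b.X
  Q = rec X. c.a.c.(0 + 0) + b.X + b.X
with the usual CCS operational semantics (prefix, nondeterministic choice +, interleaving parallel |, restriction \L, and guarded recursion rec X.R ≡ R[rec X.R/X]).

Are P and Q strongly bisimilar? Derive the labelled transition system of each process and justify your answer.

P's transition system — 4 states:
  p0 = rec X. c.a.c.(0 + 0) + b.X has moves —b→ p0, —c→ p1
  p1 = a.c.(0 + 0) has moves —a→ p2
  p2 = c.(0 + 0) has moves —c→ p3
  p3 = 0 + 0 has moves ∅
Q's transition system — 4 states:
  q0 = rec X. c.a.c.(0 + 0) + b.X + b.X has moves —b→ q0, —c→ q1
  q1 = a.c.(0 + 0) has moves —a→ q2
  q2 = c.(0 + 0) has moves —c→ q3
  q3 = 0 + 0 has moves ∅
Bisimilarity quotient blocks:
  B0 = {p0, q0}
  B1 = {p1, q1}
  B2 = {p2, q2}
  B3 = {p3, q3}
p0 ∈ B0, q0 ∈ B0 → same block

YES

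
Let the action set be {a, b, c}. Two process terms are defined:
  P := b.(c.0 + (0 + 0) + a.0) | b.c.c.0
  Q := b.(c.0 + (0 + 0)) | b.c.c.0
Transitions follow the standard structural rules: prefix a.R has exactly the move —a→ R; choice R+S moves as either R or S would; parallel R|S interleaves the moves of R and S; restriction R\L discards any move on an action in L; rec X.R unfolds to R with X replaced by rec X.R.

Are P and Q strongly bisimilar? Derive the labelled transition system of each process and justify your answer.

Reachable graph of P (12 states):
  m0 = b.(c.0 + (0 + 0) + a.0) | b.c.c.0 | =b=> m1, =b=> m2
  m1 = (c.0 + (0 + 0) + a.0) | b.c.c.0 | =a=> m3, =b=> m4, =c=> m3
  m2 = b.(c.0 + (0 + 0) + a.0) | c.c.0 | =b=> m4, =c=> m5
  m3 = 0 | b.c.c.0 | =b=> m6
  m4 = (c.0 + (0 + 0) + a.0) | c.c.0 | =a=> m6, =c=> m6, =c=> m7
  m5 = b.(c.0 + (0 + 0) + a.0) | c.0 | =b=> m7, =c=> m8
  m6 = 0 | c.c.0 | =c=> m9
  m7 = (c.0 + (0 + 0) + a.0) | c.0 | =a=> m9, =c=> m10, =c=> m9
  m8 = b.(c.0 + (0 + 0) + a.0) | 0 | =b=> m10
  m9 = 0 | c.0 | =c=> m11
  m10 = (c.0 + (0 + 0) + a.0) | 0 | =a=> m11, =c=> m11
  m11 = 0 | 0 | ·
Reachable graph of Q (12 states):
  n0 = b.(c.0 + (0 + 0)) | b.c.c.0 | =b=> n1, =b=> n2
  n1 = (c.0 + (0 + 0)) | b.c.c.0 | =b=> n3, =c=> n4
  n2 = b.(c.0 + (0 + 0)) | c.c.0 | =b=> n3, =c=> n5
  n3 = (c.0 + (0 + 0)) | c.c.0 | =c=> n6, =c=> n7
  n4 = 0 | b.c.c.0 | =b=> n7
  n5 = b.(c.0 + (0 + 0)) | c.0 | =b=> n6, =c=> n8
  n6 = (c.0 + (0 + 0)) | c.0 | =c=> n10, =c=> n9
  n7 = 0 | c.c.0 | =c=> n10
  n8 = b.(c.0 + (0 + 0)) | 0 | =b=> n9
  n9 = (c.0 + (0 + 0)) | 0 | =c=> n11
  n10 = 0 | c.0 | =c=> n11
  n11 = 0 | 0 | ·
Partition-refinement fixed point:
  B0 = {m0}
  B1 = {m2}
  B2 = {m4}
  B3 = {m6, n6, n7}
  B4 = {m9, n10, n9}
  B5 = {m11, n11}
  B6 = {m7}
  B7 = {m10}
  B8 = {m5}
  B9 = {m8}
  B10 = {m1}
  B11 = {m3, n4}
  B12 = {n0}
  B13 = {n1}
  B14 = {n3}
  B15 = {n2}
  B16 = {n5}
  B17 = {n8}
m0 ∈ B0, n0 ∈ B12 → different blocks

not bisimilar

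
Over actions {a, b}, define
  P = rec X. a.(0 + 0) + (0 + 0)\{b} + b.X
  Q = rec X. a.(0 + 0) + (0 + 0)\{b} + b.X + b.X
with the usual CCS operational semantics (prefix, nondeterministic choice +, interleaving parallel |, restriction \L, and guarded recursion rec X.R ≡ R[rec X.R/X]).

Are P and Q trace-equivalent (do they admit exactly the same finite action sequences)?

traces(P) = traces(Q)

P's transition system — 2 states:
  m0 = rec X. a.(0 + 0) + (0 + 0)\{b} + b.X | -a-> m1, -b-> m0
  m1 = 0 + 0 | deadlocked
Q's transition system — 2 states:
  n0 = rec X. a.(0 + 0) + (0 + 0)\{b} + b.X + b.X | -a-> n1, -b-> n0
  n1 = 0 + 0 | deadlocked
Bisimilarity quotient blocks:
  B0 = {m0, n0}
  B1 = {m1, n1}
m0 ∈ B0, n0 ∈ B0 → same block
Bisimilar ⇒ trace-equivalent.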